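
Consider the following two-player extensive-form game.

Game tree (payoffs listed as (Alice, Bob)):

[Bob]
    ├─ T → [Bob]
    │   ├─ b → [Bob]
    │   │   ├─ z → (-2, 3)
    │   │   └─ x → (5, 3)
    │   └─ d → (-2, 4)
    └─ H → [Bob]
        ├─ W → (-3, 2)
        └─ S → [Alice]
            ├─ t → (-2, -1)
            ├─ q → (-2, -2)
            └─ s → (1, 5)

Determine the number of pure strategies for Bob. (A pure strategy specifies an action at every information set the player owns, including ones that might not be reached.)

Bob owns the root with actions {T, H} — two choices.
Bob owns the node after T with actions {b, d} — two choices.
Bob owns the node after H with actions {W, S} — two choices.
Bob owns the node after T-b with actions {z, x} — two choices.
A pure strategy fixes one action at each information set independently, so the count is the product 2 × 2 × 2 × 2 = 16.
(For reference, Alice has 3 pure strategies, giving a 16×3 normal-form matrix.)

16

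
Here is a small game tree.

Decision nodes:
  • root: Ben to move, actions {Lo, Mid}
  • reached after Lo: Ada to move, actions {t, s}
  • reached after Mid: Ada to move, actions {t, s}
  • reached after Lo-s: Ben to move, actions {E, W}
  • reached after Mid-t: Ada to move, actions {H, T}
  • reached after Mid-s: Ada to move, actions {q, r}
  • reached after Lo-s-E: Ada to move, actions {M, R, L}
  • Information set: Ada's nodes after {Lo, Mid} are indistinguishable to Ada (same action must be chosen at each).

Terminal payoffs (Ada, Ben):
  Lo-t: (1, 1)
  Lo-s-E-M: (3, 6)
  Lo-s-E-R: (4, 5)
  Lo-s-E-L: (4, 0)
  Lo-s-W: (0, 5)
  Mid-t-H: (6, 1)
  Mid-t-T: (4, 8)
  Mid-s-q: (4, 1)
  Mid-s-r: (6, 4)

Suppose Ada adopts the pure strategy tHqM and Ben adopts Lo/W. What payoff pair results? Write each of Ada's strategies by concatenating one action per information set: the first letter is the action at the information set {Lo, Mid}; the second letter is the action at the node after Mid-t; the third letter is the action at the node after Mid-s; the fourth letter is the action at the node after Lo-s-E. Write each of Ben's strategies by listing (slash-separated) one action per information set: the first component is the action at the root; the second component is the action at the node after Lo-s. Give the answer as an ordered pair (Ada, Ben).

Trace the play path from the root:
  Ben plays Lo
  Ada plays t at [Lo]
→ terminal payoff (1, 1).
(Ada's choice at the node after Mid-t is never reached on this path, so it doesn't affect the outcome.)

(1, 1)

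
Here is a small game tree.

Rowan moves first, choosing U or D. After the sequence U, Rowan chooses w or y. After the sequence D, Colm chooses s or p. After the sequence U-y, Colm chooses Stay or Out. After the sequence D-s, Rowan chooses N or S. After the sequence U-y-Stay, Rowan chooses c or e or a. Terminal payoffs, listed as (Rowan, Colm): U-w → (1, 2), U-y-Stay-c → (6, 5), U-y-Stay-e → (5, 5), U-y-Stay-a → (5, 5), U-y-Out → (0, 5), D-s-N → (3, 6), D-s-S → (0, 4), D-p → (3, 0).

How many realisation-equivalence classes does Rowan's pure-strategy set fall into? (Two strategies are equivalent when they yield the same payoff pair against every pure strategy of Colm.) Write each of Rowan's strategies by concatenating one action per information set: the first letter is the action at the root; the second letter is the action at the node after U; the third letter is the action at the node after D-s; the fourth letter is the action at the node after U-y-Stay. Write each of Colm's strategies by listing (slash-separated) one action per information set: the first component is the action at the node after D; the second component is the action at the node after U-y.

Rowan has 24 pure strategies: UwNc, UwNe, UwNa, UwSc, UwSe, UwSa, UyNc, UyNe, UyNa, UySc, UySe, UySa, DwNc, DwNe, DwNa, DwSc, DwSe, DwSa, DyNc, DyNe, DyNa, DySc, DySe, DySa. Columns: s/Stay, s/Out, p/Stay, p/Out.
{UwNc, UwNe, UwNa, UwSc, UwSe, UwSa} → row (1,2) (1,2) (1,2) (1,2)
{UyNc, UySc} → row (6,5) (0,5) (6,5) (0,5)
{UyNe, UyNa, UySe, UySa} → row (5,5) (0,5) (5,5) (0,5)
{DwNc, DwNe, DwNa, DyNc, DyNe, DyNa} → row (3,6) (3,6) (3,0) (3,0)
{DwSc, DwSe, DwSa, DySc, DySe, DySa} → row (0,4) (0,4) (3,0) (3,0)
That's 5 distinct rows out of 24 strategies.

5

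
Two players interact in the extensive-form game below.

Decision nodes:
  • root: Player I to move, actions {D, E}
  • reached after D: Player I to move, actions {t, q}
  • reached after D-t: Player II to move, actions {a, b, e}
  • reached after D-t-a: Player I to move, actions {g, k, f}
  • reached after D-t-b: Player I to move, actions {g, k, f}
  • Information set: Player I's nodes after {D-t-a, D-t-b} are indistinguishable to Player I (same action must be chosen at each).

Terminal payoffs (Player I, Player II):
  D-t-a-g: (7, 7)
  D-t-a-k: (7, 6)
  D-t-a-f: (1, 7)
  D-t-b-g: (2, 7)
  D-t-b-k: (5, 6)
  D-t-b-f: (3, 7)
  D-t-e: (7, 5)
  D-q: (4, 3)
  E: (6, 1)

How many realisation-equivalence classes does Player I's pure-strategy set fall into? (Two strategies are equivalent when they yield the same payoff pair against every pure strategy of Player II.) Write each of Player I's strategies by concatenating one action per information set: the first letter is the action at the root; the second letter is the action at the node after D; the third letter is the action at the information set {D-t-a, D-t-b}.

5

Player I has 12 pure strategies: Dtg, Dtk, Dtf, Dqg, Dqk, Dqf, Etg, Etk, Etf, Eqg, Eqk, Eqf. Columns: a, b, e.
{Dtg} → row (7,7) (2,7) (7,5)
{Dtk} → row (7,6) (5,6) (7,5)
{Dtf} → row (1,7) (3,7) (7,5)
{Dqg, Dqk, Dqf} → row (4,3) (4,3) (4,3)
{Etg, Etk, Etf, Eqg, Eqk, Eqf} → row (6,1) (6,1) (6,1)
That's 5 distinct rows out of 12 strategies.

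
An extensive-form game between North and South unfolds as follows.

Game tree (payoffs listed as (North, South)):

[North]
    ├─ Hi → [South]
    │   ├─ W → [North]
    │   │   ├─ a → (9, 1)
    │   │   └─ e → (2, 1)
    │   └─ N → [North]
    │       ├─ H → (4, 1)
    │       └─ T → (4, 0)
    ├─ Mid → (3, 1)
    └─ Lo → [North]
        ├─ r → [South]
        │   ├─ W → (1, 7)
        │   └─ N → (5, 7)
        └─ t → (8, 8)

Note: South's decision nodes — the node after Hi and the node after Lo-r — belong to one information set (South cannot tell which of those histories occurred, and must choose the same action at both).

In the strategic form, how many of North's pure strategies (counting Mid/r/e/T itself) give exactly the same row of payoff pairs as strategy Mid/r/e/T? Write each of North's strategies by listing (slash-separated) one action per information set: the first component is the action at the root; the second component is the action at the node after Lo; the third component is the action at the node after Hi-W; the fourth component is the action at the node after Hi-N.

8

Row for Mid/r/e/T (columns W, N): (3,1) (3,1).
Under Mid/r/e/T, North's choice at the node after Lo and at the node after Hi-W and at the node after Hi-N can never be reached regardless of what South does, so varying those choices leaves every outcome unchanged.
Holding the reachable choices fixed and varying the unreachable ones freely already gives 2 × 2 × 2 = 8 equivalent strategies.
No other strategy reproduces this row, so those 8 are the full class: Mid/r/a/H, Mid/r/a/T, Mid/r/e/H, Mid/r/e/T, Mid/t/a/H, Mid/t/a/T, Mid/t/e/H, Mid/t/e/T.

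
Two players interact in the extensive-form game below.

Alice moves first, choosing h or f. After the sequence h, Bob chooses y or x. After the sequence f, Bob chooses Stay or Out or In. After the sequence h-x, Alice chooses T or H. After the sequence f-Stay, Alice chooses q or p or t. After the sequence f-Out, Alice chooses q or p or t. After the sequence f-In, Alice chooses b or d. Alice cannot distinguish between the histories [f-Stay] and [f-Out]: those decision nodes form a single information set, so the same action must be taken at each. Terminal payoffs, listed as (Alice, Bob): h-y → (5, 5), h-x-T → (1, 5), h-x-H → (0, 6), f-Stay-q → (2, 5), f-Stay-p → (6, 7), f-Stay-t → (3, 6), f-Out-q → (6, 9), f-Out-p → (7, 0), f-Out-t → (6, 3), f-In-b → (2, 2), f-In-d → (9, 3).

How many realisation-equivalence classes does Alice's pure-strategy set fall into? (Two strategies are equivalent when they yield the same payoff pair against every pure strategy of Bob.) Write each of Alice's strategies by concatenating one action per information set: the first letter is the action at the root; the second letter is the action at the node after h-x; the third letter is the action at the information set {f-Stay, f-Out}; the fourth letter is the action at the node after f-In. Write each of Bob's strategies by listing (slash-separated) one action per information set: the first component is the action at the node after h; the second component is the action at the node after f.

8

Alice has 24 pure strategies: hTqb, hTqd, hTpb, hTpd, hTtb, hTtd, hHqb, hHqd, hHpb, hHpd, hHtb, hHtd, fTqb, fTqd, fTpb, fTpd, fTtb, fTtd, fHqb, fHqd, fHpb, fHpd, fHtb, fHtd. Columns: y/Stay, y/Out, y/In, x/Stay, x/Out, x/In.
{hTqb, hTqd, hTpb, hTpd, hTtb, hTtd} → row (5,5) (5,5) (5,5) (1,5) (1,5) (1,5)
{hHqb, hHqd, hHpb, hHpd, hHtb, hHtd} → row (5,5) (5,5) (5,5) (0,6) (0,6) (0,6)
{fTqb, fHqb} → row (2,5) (6,9) (2,2) (2,5) (6,9) (2,2)
{fTqd, fHqd} → row (2,5) (6,9) (9,3) (2,5) (6,9) (9,3)
{fTpb, fHpb} → row (6,7) (7,0) (2,2) (6,7) (7,0) (2,2)
{fTpd, fHpd} → row (6,7) (7,0) (9,3) (6,7) (7,0) (9,3)
{fTtb, fHtb} → row (3,6) (6,3) (2,2) (3,6) (6,3) (2,2)
{fTtd, fHtd} → row (3,6) (6,3) (9,3) (3,6) (6,3) (9,3)
That's 8 distinct rows out of 24 strategies.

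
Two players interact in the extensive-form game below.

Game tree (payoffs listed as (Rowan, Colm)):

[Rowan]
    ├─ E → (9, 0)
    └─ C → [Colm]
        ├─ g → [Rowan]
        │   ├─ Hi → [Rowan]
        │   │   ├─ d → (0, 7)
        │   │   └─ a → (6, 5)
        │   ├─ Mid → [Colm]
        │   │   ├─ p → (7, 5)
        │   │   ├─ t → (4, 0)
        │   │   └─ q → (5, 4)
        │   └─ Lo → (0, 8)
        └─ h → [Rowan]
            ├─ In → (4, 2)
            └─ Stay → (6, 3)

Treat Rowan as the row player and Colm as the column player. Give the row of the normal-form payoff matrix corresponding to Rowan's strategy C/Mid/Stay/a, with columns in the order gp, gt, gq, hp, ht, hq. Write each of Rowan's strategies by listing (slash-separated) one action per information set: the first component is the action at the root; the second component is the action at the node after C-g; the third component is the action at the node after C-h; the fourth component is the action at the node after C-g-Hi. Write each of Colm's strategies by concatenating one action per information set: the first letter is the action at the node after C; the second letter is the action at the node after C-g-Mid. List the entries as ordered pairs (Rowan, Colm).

vs gp: Rowan plays C → Colm plays g at [C] → Rowan plays Mid at [C-g] → Colm plays p at [C-g-Mid] → (7, 5)
vs gt: Rowan plays C → Colm plays g at [C] → Rowan plays Mid at [C-g] → Colm plays t at [C-g-Mid] → (4, 0)
vs gq: Rowan plays C → Colm plays g at [C] → Rowan plays Mid at [C-g] → Colm plays q at [C-g-Mid] → (5, 4)
vs hp: Rowan plays C → Colm plays h at [C] → Rowan plays Stay at [C-h] → (6, 3)
vs ht: Rowan plays C → Colm plays h at [C] → Rowan plays Stay at [C-h] → (6, 3)
vs hq: Rowan plays C → Colm plays h at [C] → Rowan plays Stay at [C-h] → (6, 3)

(7,5) (4,0) (5,4) (6,3) (6,3) (6,3)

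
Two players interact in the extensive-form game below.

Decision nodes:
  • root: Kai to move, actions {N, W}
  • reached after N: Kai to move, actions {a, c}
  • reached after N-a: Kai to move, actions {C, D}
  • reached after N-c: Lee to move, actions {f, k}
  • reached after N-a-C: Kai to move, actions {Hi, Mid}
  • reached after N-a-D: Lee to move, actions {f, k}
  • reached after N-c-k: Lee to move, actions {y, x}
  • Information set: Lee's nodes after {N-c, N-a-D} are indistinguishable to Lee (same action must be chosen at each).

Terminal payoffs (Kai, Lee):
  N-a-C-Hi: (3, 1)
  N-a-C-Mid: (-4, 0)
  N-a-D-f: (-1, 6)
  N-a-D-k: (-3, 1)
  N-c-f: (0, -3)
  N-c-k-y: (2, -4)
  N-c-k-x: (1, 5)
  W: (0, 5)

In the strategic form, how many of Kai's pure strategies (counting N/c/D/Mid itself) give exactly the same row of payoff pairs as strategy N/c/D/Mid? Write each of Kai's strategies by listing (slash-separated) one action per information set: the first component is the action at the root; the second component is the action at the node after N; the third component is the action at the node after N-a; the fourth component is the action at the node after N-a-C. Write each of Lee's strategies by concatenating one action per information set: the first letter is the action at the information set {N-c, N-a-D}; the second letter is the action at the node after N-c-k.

4

Row for N/c/D/Mid (columns fy, fx, ky, kx): (0,-3) (0,-3) (2,-4) (1,5).
Under N/c/D/Mid, Kai's choice at the node after N-a and at the node after N-a-C can never be reached regardless of what Lee does, so varying those choices leaves every outcome unchanged.
Holding the reachable choices fixed and varying the unreachable ones freely already gives 2 × 2 = 4 equivalent strategies.
No other strategy reproduces this row, so those 4 are the full class: N/c/C/Hi, N/c/C/Mid, N/c/D/Hi, N/c/D/Mid.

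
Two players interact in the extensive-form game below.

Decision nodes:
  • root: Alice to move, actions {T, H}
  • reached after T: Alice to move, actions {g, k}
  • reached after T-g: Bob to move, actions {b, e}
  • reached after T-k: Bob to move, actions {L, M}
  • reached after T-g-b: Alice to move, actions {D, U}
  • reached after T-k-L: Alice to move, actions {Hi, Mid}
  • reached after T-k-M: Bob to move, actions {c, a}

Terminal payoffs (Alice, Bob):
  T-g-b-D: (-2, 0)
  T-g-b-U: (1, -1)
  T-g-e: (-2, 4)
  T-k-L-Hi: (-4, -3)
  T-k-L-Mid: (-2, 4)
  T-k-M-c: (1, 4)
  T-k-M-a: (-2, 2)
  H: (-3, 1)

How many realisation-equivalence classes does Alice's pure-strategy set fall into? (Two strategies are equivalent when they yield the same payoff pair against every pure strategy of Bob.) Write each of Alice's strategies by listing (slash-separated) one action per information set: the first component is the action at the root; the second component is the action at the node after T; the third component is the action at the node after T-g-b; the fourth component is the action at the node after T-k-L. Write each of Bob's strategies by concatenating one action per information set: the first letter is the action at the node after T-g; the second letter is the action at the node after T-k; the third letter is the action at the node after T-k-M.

Alice has 16 pure strategies: T/g/D/Hi, T/g/D/Mid, T/g/U/Hi, T/g/U/Mid, T/k/D/Hi, T/k/D/Mid, T/k/U/Hi, T/k/U/Mid, H/g/D/Hi, H/g/D/Mid, H/g/U/Hi, H/g/U/Mid, H/k/D/Hi, H/k/D/Mid, H/k/U/Hi, H/k/U/Mid. Columns: bLc, bLa, bMc, bMa, eLc, eLa, eMc, eMa.
{T/g/D/Hi, T/g/D/Mid} → row (-2,0) (-2,0) (-2,0) (-2,0) (-2,4) (-2,4) (-2,4) (-2,4)
{T/g/U/Hi, T/g/U/Mid} → row (1,-1) (1,-1) (1,-1) (1,-1) (-2,4) (-2,4) (-2,4) (-2,4)
{T/k/D/Hi, T/k/U/Hi} → row (-4,-3) (-4,-3) (1,4) (-2,2) (-4,-3) (-4,-3) (1,4) (-2,2)
{T/k/D/Mid, T/k/U/Mid} → row (-2,4) (-2,4) (1,4) (-2,2) (-2,4) (-2,4) (1,4) (-2,2)
{H/g/D/Hi, H/g/D/Mid, H/g/U/Hi, H/g/U/Mid, H/k/D/Hi, H/k/D/Mid, H/k/U/Hi, H/k/U/Mid} → row (-3,1) (-3,1) (-3,1) (-3,1) (-3,1) (-3,1) (-3,1) (-3,1)
That's 5 distinct rows out of 16 strategies.

5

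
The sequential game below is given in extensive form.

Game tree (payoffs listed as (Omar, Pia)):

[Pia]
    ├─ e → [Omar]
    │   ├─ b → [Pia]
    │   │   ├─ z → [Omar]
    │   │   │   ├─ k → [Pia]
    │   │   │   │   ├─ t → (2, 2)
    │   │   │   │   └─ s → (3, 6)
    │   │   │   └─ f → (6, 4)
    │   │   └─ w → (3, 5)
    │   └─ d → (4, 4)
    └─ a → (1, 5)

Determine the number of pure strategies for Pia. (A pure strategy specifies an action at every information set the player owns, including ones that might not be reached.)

8

Pia owns the root with actions {e, a} — two choices.
Pia owns the node after e-b with actions {z, w} — two choices.
Pia owns the node after e-b-z-k with actions {t, s} — two choices.
A pure strategy fixes one action at each information set independently, so the count is the product 2 × 2 × 2 = 8.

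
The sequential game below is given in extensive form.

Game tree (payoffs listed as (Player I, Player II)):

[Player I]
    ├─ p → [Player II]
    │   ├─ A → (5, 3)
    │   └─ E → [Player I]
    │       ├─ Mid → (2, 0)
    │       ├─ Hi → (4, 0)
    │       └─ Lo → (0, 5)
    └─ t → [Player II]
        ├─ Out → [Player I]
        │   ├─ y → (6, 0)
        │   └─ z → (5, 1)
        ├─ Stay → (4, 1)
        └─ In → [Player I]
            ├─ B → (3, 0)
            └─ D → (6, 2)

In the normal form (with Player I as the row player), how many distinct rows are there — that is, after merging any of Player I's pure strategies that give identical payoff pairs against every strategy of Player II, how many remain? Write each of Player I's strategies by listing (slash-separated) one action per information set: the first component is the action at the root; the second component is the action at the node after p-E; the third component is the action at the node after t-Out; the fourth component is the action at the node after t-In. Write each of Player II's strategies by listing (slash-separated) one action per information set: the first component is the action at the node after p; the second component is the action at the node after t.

Player I has 24 pure strategies: p/Mid/y/B, p/Mid/y/D, p/Mid/z/B, p/Mid/z/D, p/Hi/y/B, p/Hi/y/D, p/Hi/z/B, p/Hi/z/D, p/Lo/y/B, p/Lo/y/D, p/Lo/z/B, p/Lo/z/D, t/Mid/y/B, t/Mid/y/D, t/Mid/z/B, t/Mid/z/D, t/Hi/y/B, t/Hi/y/D, t/Hi/z/B, t/Hi/z/D, t/Lo/y/B, t/Lo/y/D, t/Lo/z/B, t/Lo/z/D. Columns: A/Out, A/Stay, A/In, E/Out, E/Stay, E/In.
{p/Mid/y/B, p/Mid/y/D, p/Mid/z/B, p/Mid/z/D} → row (5,3) (5,3) (5,3) (2,0) (2,0) (2,0)
{p/Hi/y/B, p/Hi/y/D, p/Hi/z/B, p/Hi/z/D} → row (5,3) (5,3) (5,3) (4,0) (4,0) (4,0)
{p/Lo/y/B, p/Lo/y/D, p/Lo/z/B, p/Lo/z/D} → row (5,3) (5,3) (5,3) (0,5) (0,5) (0,5)
{t/Mid/y/B, t/Hi/y/B, t/Lo/y/B} → row (6,0) (4,1) (3,0) (6,0) (4,1) (3,0)
{t/Mid/y/D, t/Hi/y/D, t/Lo/y/D} → row (6,0) (4,1) (6,2) (6,0) (4,1) (6,2)
{t/Mid/z/B, t/Hi/z/B, t/Lo/z/B} → row (5,1) (4,1) (3,0) (5,1) (4,1) (3,0)
{t/Mid/z/D, t/Hi/z/D, t/Lo/z/D} → row (5,1) (4,1) (6,2) (5,1) (4,1) (6,2)
That's 7 distinct rows out of 24 strategies.

7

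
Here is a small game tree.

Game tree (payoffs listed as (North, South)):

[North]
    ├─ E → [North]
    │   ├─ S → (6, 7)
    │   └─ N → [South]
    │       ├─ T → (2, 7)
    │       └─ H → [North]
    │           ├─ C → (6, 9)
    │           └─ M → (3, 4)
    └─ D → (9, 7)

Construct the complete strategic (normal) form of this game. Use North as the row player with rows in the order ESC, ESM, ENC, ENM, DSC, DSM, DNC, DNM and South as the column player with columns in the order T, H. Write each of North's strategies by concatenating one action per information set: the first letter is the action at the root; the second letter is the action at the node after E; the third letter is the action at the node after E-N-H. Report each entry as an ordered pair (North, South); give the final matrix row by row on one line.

ESC: (6,7) (6,7) | ESM: (6,7) (6,7) | ENC: (2,7) (6,9) | ENM: (2,7) (3,4) | DSC: (9,7) (9,7) | DSM: (9,7) (9,7) | DNC: (9,7) (9,7) | DNM: (9,7) (9,7)

Row ESC: T→(6,7), H→(6,7)
Row ESM: T→(6,7), H→(6,7)
Row ENC: T→(2,7), H→(6,9)
Row ENM: T→(2,7), H→(3,4)
Row DSC: T→(9,7), H→(9,7)
Row DSM: T→(9,7), H→(9,7)
Row DNC: T→(9,7), H→(9,7)
Row DNM: T→(9,7), H→(9,7)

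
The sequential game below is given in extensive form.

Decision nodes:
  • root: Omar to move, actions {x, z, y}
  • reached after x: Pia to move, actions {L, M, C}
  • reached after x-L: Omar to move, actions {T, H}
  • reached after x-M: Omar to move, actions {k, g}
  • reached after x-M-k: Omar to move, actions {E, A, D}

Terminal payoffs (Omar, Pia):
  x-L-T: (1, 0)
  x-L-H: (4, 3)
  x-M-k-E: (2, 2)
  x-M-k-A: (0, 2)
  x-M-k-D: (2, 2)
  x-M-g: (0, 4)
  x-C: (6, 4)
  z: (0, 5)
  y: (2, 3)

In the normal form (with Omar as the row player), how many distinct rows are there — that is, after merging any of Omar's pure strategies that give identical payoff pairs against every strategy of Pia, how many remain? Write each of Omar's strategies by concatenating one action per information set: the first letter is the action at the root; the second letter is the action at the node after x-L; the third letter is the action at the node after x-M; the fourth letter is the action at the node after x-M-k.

8

Omar has 36 pure strategies: xTkE, xTkA, xTkD, xTgE, xTgA, xTgD, xHkE, xHkA, xHkD, xHgE, xHgA, xHgD, zTkE, zTkA, zTkD, zTgE, zTgA, zTgD, zHkE, zHkA, zHkD, zHgE, zHgA, zHgD, yTkE, yTkA, yTkD, yTgE, yTgA, yTgD, yHkE, yHkA, yHkD, yHgE, yHgA, yHgD. Columns: L, M, C.
{xTkE, xTkD} → row (1,0) (2,2) (6,4)
{xTkA} → row (1,0) (0,2) (6,4)
{xTgE, xTgA, xTgD} → row (1,0) (0,4) (6,4)
{xHkE, xHkD} → row (4,3) (2,2) (6,4)
{xHkA} → row (4,3) (0,2) (6,4)
{xHgE, xHgA, xHgD} → row (4,3) (0,4) (6,4)
{zTkE, zTkA, zTkD, zTgE, zTgA, zTgD, zHkE, zHkA, zHkD, zHgE, zHgA, zHgD} → row (0,5) (0,5) (0,5)
{yTkE, yTkA, yTkD, yTgE, yTgA, yTgD, yHkE, yHkA, yHkD, yHgE, yHgA, yHgD} → row (2,3) (2,3) (2,3)
That's 8 distinct rows out of 36 strategies.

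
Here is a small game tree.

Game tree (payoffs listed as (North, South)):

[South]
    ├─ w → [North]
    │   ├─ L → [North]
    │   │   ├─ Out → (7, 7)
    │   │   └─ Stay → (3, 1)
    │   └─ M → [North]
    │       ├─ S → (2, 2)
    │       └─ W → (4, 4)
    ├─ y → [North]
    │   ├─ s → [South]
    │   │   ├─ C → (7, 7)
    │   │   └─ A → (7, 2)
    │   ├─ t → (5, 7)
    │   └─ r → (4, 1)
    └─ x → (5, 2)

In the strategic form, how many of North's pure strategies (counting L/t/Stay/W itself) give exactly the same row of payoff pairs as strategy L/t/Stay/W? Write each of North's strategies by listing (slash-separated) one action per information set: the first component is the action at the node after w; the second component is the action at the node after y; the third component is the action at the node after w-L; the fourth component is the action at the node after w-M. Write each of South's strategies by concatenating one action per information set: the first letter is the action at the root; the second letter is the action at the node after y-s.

2

Row for L/t/Stay/W (columns wC, wA, yC, yA, xC, xA): (3,1) (3,1) (5,7) (5,7) (5,2) (5,2).
Under L/t/Stay/W, North's choice at the node after w-M can never be reached regardless of what South does, so varying those choices leaves every outcome unchanged.
Holding the reachable choices fixed and varying the unreachable one freely already gives 2 equivalent strategies.
No other strategy reproduces this row, so those 2 are the full class: L/t/Stay/S, L/t/Stay/W.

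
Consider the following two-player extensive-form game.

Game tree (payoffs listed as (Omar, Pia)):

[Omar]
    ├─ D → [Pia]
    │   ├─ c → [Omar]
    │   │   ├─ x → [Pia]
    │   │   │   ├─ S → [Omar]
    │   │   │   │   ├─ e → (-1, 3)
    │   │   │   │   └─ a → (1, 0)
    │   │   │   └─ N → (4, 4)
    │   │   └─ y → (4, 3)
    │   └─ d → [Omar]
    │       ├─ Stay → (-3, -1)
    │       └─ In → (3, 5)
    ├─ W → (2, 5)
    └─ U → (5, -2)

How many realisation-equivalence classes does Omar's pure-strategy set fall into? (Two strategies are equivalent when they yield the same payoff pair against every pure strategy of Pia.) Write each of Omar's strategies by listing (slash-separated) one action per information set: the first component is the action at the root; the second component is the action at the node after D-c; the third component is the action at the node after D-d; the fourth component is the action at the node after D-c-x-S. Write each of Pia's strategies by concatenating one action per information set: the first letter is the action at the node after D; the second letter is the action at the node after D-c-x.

8

Omar has 24 pure strategies: D/x/Stay/e, D/x/Stay/a, D/x/In/e, D/x/In/a, D/y/Stay/e, D/y/Stay/a, D/y/In/e, D/y/In/a, W/x/Stay/e, W/x/Stay/a, W/x/In/e, W/x/In/a, W/y/Stay/e, W/y/Stay/a, W/y/In/e, W/y/In/a, U/x/Stay/e, U/x/Stay/a, U/x/In/e, U/x/In/a, U/y/Stay/e, U/y/Stay/a, U/y/In/e, U/y/In/a. Columns: cS, cN, dS, dN.
{D/x/Stay/e} → row (-1,3) (4,4) (-3,-1) (-3,-1)
{D/x/Stay/a} → row (1,0) (4,4) (-3,-1) (-3,-1)
{D/x/In/e} → row (-1,3) (4,4) (3,5) (3,5)
{D/x/In/a} → row (1,0) (4,4) (3,5) (3,5)
{D/y/Stay/e, D/y/Stay/a} → row (4,3) (4,3) (-3,-1) (-3,-1)
{D/y/In/e, D/y/In/a} → row (4,3) (4,3) (3,5) (3,5)
{W/x/Stay/e, W/x/Stay/a, W/x/In/e, W/x/In/a, W/y/Stay/e, W/y/Stay/a, W/y/In/e, W/y/In/a} → row (2,5) (2,5) (2,5) (2,5)
{U/x/Stay/e, U/x/Stay/a, U/x/In/e, U/x/In/a, U/y/Stay/e, U/y/Stay/a, U/y/In/e, U/y/In/a} → row (5,-2) (5,-2) (5,-2) (5,-2)
That's 8 distinct rows out of 24 strategies.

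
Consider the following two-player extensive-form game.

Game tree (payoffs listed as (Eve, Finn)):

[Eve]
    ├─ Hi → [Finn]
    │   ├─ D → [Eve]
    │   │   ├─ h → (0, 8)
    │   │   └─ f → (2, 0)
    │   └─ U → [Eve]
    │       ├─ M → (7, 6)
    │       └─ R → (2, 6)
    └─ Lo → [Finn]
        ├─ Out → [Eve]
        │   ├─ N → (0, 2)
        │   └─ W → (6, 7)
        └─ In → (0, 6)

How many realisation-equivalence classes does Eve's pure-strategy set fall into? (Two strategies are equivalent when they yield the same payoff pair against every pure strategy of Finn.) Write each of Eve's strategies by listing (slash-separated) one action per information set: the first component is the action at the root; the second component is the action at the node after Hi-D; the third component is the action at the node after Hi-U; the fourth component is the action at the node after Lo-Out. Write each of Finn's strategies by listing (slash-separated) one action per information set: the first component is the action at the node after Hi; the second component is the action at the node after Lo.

Eve has 16 pure strategies: Hi/h/M/N, Hi/h/M/W, Hi/h/R/N, Hi/h/R/W, Hi/f/M/N, Hi/f/M/W, Hi/f/R/N, Hi/f/R/W, Lo/h/M/N, Lo/h/M/W, Lo/h/R/N, Lo/h/R/W, Lo/f/M/N, Lo/f/M/W, Lo/f/R/N, Lo/f/R/W. Columns: D/Out, D/In, U/Out, U/In.
{Hi/h/M/N, Hi/h/M/W} → row (0,8) (0,8) (7,6) (7,6)
{Hi/h/R/N, Hi/h/R/W} → row (0,8) (0,8) (2,6) (2,6)
{Hi/f/M/N, Hi/f/M/W} → row (2,0) (2,0) (7,6) (7,6)
{Hi/f/R/N, Hi/f/R/W} → row (2,0) (2,0) (2,6) (2,6)
{Lo/h/M/N, Lo/h/R/N, Lo/f/M/N, Lo/f/R/N} → row (0,2) (0,6) (0,2) (0,6)
{Lo/h/M/W, Lo/h/R/W, Lo/f/M/W, Lo/f/R/W} → row (6,7) (0,6) (6,7) (0,6)
That's 6 distinct rows out of 16 strategies.

6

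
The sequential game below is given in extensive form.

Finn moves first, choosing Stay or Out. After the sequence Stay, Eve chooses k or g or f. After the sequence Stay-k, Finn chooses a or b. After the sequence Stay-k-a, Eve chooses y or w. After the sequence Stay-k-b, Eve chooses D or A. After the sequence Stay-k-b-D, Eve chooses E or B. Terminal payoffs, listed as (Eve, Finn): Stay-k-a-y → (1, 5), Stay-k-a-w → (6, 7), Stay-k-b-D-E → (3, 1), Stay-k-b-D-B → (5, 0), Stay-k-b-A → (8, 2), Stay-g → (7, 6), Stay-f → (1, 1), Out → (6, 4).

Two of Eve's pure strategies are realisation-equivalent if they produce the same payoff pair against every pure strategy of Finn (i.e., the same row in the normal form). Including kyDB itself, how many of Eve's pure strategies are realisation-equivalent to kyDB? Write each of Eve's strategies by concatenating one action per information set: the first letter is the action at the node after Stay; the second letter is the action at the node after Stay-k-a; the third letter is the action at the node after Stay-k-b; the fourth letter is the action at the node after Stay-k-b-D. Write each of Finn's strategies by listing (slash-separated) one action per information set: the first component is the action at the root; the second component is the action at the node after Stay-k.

1

Row for kyDB (columns Stay/a, Stay/b, Out/a, Out/b): (1,5) (5,0) (6,4) (6,4).
Every one of Eve's information sets is on the play path for some reply by Finn when Eve follows kyDB.
Changing the action at any of them therefore changes at least one column, so only kyDB itself gives this row.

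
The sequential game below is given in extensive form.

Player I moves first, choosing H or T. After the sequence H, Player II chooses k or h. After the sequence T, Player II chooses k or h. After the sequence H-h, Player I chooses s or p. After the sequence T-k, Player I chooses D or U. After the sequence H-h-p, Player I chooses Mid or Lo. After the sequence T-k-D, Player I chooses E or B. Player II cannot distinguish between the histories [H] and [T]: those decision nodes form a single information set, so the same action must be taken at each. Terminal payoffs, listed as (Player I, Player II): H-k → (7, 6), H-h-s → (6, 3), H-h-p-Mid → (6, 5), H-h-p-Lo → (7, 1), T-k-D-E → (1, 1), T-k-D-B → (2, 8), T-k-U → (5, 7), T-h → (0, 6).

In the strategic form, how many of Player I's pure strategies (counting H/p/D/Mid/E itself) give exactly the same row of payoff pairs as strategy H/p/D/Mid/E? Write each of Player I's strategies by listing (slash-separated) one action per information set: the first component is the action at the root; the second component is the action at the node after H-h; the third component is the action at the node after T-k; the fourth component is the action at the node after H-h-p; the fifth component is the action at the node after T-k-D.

4

Row for H/p/D/Mid/E (columns k, h): (7,6) (6,5).
Under H/p/D/Mid/E, Player I's choice at the node after T-k and at the node after T-k-D can never be reached regardless of what Player II does, so varying those choices leaves every outcome unchanged.
Holding the reachable choices fixed and varying the unreachable ones freely already gives 2 × 2 = 4 equivalent strategies.
No other strategy reproduces this row, so those 4 are the full class: H/p/D/Mid/E, H/p/D/Mid/B, H/p/U/Mid/E, H/p/U/Mid/B.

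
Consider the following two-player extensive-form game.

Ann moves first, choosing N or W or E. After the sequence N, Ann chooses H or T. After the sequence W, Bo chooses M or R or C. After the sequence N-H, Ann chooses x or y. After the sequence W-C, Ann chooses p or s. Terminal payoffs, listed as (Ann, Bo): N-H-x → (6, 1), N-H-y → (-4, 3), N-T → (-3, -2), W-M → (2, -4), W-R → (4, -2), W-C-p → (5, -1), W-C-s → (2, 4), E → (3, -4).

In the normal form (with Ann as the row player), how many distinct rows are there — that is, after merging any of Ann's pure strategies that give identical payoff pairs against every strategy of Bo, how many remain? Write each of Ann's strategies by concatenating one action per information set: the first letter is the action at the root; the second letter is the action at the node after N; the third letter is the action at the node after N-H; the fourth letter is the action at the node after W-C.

6

Ann has 24 pure strategies: NHxp, NHxs, NHyp, NHys, NTxp, NTxs, NTyp, NTys, WHxp, WHxs, WHyp, WHys, WTxp, WTxs, WTyp, WTys, EHxp, EHxs, EHyp, EHys, ETxp, ETxs, ETyp, ETys. Columns: M, R, C.
{NHxp, NHxs} → row (6,1) (6,1) (6,1)
{NHyp, NHys} → row (-4,3) (-4,3) (-4,3)
{NTxp, NTxs, NTyp, NTys} → row (-3,-2) (-3,-2) (-3,-2)
{WHxp, WHyp, WTxp, WTyp} → row (2,-4) (4,-2) (5,-1)
{WHxs, WHys, WTxs, WTys} → row (2,-4) (4,-2) (2,4)
{EHxp, EHxs, EHyp, EHys, ETxp, ETxs, ETyp, ETys} → row (3,-4) (3,-4) (3,-4)
That's 6 distinct rows out of 24 strategies.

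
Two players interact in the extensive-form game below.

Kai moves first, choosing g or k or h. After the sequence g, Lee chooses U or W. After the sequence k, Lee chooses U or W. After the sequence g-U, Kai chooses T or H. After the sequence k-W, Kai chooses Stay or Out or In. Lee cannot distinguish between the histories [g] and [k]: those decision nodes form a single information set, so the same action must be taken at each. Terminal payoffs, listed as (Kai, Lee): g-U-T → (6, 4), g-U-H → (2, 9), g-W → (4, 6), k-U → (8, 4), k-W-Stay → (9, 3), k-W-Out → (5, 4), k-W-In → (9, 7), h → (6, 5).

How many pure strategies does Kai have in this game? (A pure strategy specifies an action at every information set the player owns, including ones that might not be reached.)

18

Kai owns the root with actions {g, k, h} — three choices.
Kai owns the node after g-U with actions {T, H} — two choices.
Kai owns the node after k-W with actions {Stay, Out, In} — three choices.
A pure strategy fixes one action at each information set independently, so the count is the product 3 × 2 × 3 = 18.
(For reference, Lee has 2 pure strategies, giving a 18×2 normal-form matrix.)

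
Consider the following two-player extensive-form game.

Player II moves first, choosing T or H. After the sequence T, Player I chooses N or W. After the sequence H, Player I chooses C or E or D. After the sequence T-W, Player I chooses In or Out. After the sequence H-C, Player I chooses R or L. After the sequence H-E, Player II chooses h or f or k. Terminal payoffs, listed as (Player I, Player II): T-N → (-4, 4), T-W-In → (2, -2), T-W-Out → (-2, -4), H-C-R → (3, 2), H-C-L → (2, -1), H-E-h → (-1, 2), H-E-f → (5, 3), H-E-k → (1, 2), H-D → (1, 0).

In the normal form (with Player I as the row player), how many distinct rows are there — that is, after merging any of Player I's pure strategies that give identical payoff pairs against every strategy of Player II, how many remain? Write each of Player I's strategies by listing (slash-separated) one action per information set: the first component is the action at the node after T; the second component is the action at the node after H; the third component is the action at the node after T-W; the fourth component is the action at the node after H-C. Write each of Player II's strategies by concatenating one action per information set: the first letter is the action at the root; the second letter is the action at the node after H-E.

12

Player I has 24 pure strategies: N/C/In/R, N/C/In/L, N/C/Out/R, N/C/Out/L, N/E/In/R, N/E/In/L, N/E/Out/R, N/E/Out/L, N/D/In/R, N/D/In/L, N/D/Out/R, N/D/Out/L, W/C/In/R, W/C/In/L, W/C/Out/R, W/C/Out/L, W/E/In/R, W/E/In/L, W/E/Out/R, W/E/Out/L, W/D/In/R, W/D/In/L, W/D/Out/R, W/D/Out/L. Columns: Th, Tf, Tk, Hh, Hf, Hk.
{N/C/In/R, N/C/Out/R} → row (-4,4) (-4,4) (-4,4) (3,2) (3,2) (3,2)
{N/C/In/L, N/C/Out/L} → row (-4,4) (-4,4) (-4,4) (2,-1) (2,-1) (2,-1)
{N/E/In/R, N/E/In/L, N/E/Out/R, N/E/Out/L} → row (-4,4) (-4,4) (-4,4) (-1,2) (5,3) (1,2)
{N/D/In/R, N/D/In/L, N/D/Out/R, N/D/Out/L} → row (-4,4) (-4,4) (-4,4) (1,0) (1,0) (1,0)
{W/C/In/R} → row (2,-2) (2,-2) (2,-2) (3,2) (3,2) (3,2)
{W/C/In/L} → row (2,-2) (2,-2) (2,-2) (2,-1) (2,-1) (2,-1)
{W/C/Out/R} → row (-2,-4) (-2,-4) (-2,-4) (3,2) (3,2) (3,2)
{W/C/Out/L} → row (-2,-4) (-2,-4) (-2,-4) (2,-1) (2,-1) (2,-1)
{W/E/In/R, W/E/In/L} → row (2,-2) (2,-2) (2,-2) (-1,2) (5,3) (1,2)
{W/E/Out/R, W/E/Out/L} → row (-2,-4) (-2,-4) (-2,-4) (-1,2) (5,3) (1,2)
{W/D/In/R, W/D/In/L} → row (2,-2) (2,-2) (2,-2) (1,0) (1,0) (1,0)
{W/D/Out/R, W/D/Out/L} → row (-2,-4) (-2,-4) (-2,-4) (1,0) (1,0) (1,0)
That's 12 distinct rows out of 24 strategies.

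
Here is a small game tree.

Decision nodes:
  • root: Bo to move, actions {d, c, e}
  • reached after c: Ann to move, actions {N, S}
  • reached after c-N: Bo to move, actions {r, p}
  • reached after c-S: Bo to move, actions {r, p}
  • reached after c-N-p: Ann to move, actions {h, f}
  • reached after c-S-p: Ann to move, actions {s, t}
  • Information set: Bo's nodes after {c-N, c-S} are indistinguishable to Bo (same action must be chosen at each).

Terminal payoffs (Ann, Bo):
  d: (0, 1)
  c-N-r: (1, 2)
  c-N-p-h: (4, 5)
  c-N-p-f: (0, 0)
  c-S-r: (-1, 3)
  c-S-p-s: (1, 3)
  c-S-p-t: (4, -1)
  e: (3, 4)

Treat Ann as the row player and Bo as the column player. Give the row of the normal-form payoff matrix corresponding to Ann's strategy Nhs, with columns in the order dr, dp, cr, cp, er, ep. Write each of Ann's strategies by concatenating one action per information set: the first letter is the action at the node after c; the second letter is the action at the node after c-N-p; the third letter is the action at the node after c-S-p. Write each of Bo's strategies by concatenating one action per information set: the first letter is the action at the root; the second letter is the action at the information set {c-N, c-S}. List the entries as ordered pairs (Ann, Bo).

(0,1) (0,1) (1,2) (4,5) (3,4) (3,4)

vs dr: Bo plays d → (0, 1)
vs dp: Bo plays d → (0, 1)
vs cr: Bo plays c → Ann plays N at [c] → Bo plays r at [c-N] → (1, 2)
vs cp: Bo plays c → Ann plays N at [c] → Bo plays p at [c-N] → Ann plays h at [c-N-p] → (4, 5)
vs er: Bo plays e → (3, 4)
vs ep: Bo plays e → (3, 4)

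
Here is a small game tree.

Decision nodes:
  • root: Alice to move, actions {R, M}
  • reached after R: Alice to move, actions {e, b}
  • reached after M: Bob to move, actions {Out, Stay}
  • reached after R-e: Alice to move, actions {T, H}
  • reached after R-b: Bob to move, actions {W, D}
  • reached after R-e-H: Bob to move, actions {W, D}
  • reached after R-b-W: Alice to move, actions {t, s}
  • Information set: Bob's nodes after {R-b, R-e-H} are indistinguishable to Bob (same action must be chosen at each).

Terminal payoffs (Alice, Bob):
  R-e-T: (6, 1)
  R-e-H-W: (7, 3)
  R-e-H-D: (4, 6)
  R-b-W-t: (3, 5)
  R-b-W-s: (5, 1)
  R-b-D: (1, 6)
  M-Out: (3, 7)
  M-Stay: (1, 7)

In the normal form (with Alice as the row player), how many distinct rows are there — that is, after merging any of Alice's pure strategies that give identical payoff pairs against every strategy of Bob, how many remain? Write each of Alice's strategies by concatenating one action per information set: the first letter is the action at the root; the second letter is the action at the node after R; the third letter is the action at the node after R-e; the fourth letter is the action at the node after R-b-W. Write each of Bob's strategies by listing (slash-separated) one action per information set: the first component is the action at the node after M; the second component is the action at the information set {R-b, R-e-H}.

Alice has 16 pure strategies: ReTt, ReTs, ReHt, ReHs, RbTt, RbTs, RbHt, RbHs, MeTt, MeTs, MeHt, MeHs, MbTt, MbTs, MbHt, MbHs. Columns: Out/W, Out/D, Stay/W, Stay/D.
{ReTt, ReTs} → row (6,1) (6,1) (6,1) (6,1)
{ReHt, ReHs} → row (7,3) (4,6) (7,3) (4,6)
{RbTt, RbHt} → row (3,5) (1,6) (3,5) (1,6)
{RbTs, RbHs} → row (5,1) (1,6) (5,1) (1,6)
{MeTt, MeTs, MeHt, MeHs, MbTt, MbTs, MbHt, MbHs} → row (3,7) (3,7) (1,7) (1,7)
That's 5 distinct rows out of 16 strategies.

5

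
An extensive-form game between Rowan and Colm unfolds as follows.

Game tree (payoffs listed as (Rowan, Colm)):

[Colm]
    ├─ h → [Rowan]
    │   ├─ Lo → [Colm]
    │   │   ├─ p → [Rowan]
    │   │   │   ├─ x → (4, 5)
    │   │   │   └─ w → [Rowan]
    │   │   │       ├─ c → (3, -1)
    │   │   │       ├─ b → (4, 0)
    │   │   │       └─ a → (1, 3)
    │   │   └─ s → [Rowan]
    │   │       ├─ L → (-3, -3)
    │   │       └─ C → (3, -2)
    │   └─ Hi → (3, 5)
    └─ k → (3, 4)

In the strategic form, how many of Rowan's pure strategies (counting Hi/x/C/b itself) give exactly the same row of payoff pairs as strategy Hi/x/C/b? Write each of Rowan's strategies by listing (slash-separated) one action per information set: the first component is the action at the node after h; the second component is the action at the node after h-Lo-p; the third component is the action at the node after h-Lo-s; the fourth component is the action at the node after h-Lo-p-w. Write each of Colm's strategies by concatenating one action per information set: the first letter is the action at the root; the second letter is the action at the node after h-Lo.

12

Row for Hi/x/C/b (columns hp, hs, kp, ks): (3,5) (3,5) (3,4) (3,4).
Under Hi/x/C/b, Rowan's choice at the node after h-Lo-p and at the node after h-Lo-s and at the node after h-Lo-p-w can never be reached regardless of what Colm does, so varying those choices leaves every outcome unchanged.
Holding the reachable choices fixed and varying the unreachable ones freely already gives 2 × 2 × 3 = 12 equivalent strategies.
No other strategy reproduces this row, so those 12 are the full class: Hi/x/L/c, Hi/x/L/b, Hi/x/L/a, Hi/x/C/c, Hi/x/C/b, Hi/x/C/a, Hi/w/L/c, Hi/w/L/b, Hi/w/L/a, Hi/w/C/c, Hi/w/C/b, Hi/w/C/a.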